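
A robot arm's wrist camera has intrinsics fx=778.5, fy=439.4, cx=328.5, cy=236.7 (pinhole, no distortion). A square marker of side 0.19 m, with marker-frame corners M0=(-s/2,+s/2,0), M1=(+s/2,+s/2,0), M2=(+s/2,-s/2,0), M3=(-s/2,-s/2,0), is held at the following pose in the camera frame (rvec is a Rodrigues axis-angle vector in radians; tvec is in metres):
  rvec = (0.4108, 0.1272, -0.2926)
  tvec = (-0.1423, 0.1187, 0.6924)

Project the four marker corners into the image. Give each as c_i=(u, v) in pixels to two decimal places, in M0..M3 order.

Intrinsics K: fx=778.5, fy=439.4, cx=328.5, cy=236.7
Marker side s = 0.19 m; corners in marker frame (Z=0):
  M0 = (-0.0950, +0.0950, 0)
  M1 = (+0.0950, +0.0950, 0)
  M2 = (+0.0950, -0.0950, 0)
  M3 = (-0.0950, -0.0950, 0)
rvec = (0.4108, 0.1272, -0.2926), |rvec| = θ = 0.52015 rad = 29.802°
Rodrigues: sinθ=0.49701, 1−cosθ=0.13225; R = I + sinθ·[k]× + (1−cosθ)·[k]×²:
    [+0.95024 +0.30513 +0.06278]
    [-0.25404 +0.87566 -0.41072]
    [-0.18030 +0.37433 +0.90960]
t = (-0.1423, 0.1187, 0.6924) m
M0: Pc = R·M0+t = (-0.20359, +0.22602, +0.74509); u = 778.5·(-0.20359)/0.74509 + 328.5 = 115.7854, v = 439.4·(+0.22602)/0.74509 + 236.7 = 369.9909
M1: Pc = R·M1+t = (-0.02304, +0.17775, +0.71083); u = 778.5·(-0.02304)/0.71083 + 328.5 = 303.2665, v = 439.4·(+0.17775)/0.71083 + 236.7 = 346.5779
M2: Pc = R·M2+t = (-0.08101, +0.01138, +0.63971); u = 778.5·(-0.08101)/0.63971 + 328.5 = 229.9091, v = 439.4·(+0.01138)/0.63971 + 236.7 = 244.5158
M3: Pc = R·M3+t = (-0.26156, +0.05965, +0.67397); u = 778.5·(-0.26156)/0.67397 + 328.5 = 26.3719, v = 439.4·(+0.05965)/0.67397 + 236.7 = 275.5872

c0=(115.79, 369.99) c1=(303.27, 346.58) c2=(229.91, 244.52) c3=(26.37, 275.59)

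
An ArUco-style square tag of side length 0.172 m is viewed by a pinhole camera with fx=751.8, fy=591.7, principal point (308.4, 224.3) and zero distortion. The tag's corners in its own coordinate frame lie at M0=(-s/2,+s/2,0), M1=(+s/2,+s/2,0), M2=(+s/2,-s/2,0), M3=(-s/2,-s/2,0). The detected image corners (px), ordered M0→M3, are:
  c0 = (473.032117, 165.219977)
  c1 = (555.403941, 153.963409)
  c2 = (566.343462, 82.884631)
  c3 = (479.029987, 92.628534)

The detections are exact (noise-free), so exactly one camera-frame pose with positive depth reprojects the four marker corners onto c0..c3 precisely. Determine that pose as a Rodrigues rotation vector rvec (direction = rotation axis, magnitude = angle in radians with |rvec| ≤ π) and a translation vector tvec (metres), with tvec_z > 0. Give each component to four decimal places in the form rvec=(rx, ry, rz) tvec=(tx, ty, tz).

rvec=(0.4936, -0.2807, -0.1196) tvec=(0.3797, -0.2282, 1.3556)

Intrinsics K: fx=751.8, fy=591.7, cx=308.4, cy=224.3
Marker side s = 0.172 m; corners in marker frame (Z=0):
  M0 = (-0.0860, +0.0860, 0)
  M1 = (+0.0860, +0.0860, 0)
  M2 = (+0.0860, -0.0860, 0)
  M3 = (-0.0860, -0.0860, 0)
Detected image corners:
  c0 = (473.032117, 165.219977) px
  c1 = (555.403941, 153.963409) px
  c2 = (566.343462, 82.884631) px
  c3 = (479.029987, 92.628534) px
Planar DLT: solve 8×8 A·h = b for H (H[2,2]=1):
  H  [+583.28633 +135.14189 +518.95923]
  H  [-39.60496 +461.61397 +124.69516]
  H  [+0.17447 +0.35605 +1.00000]
B = K⁻¹H; ‖b₁‖=0.737673, ‖b₂‖=0.737673; λ = 2/(‖b₁‖+‖b₂‖) = 1.355614, sign → tz>0 ⇒ λ=+1.355614
r₁ = λ·B[:,0] = (+0.95473,-0.18039,+0.23652); r₂ = λ·B[:,1] = (+0.04569,+0.87461,+0.48266)
r₃ = r₁×r₂ = (-0.29393,-0.45001,+0.84327); SVD([r₁ r₂ r₃]) → R = UVᵀ:
  R  [+0.95473 +0.04569 -0.29393]
  R  [-0.18039 +0.87461 -0.45001]
  R  [+0.23652 +0.48266 +0.84327]
t = (+0.37967, -0.22820, +1.35561) m
tr R = 2.672613; θ = arccos((tr R − 1)/2) = 0.580285 rad = 33.248°
axis k = ((R−Rᵀ)₃₂, (R−Rᵀ)₁₃, (R−Rᵀ)₂₁) / (2 sinθ) = (+0.850573, -0.483751, -0.206179)
rvec = θ·k = (+0.493575, -0.280713, -0.119643)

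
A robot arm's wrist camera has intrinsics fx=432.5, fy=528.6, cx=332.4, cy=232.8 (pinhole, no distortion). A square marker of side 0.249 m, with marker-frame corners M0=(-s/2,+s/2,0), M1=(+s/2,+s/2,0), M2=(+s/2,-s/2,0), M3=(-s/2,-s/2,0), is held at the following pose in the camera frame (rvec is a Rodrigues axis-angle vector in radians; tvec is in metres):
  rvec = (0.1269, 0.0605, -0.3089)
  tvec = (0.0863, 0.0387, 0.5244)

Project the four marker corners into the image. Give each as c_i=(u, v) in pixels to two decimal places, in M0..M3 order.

Intrinsics K: fx=432.5, fy=528.6, cx=332.4, cy=232.8
Marker side s = 0.249 m; corners in marker frame (Z=0):
  M0 = (-0.1245, +0.1245, 0)
  M1 = (+0.1245, +0.1245, 0)
  M2 = (+0.1245, -0.1245, 0)
  M3 = (-0.1245, -0.1245, 0)
rvec = (0.1269, 0.0605, -0.3089), |rvec| = θ = 0.33939 rad = 19.445°
Rodrigues: sinθ=0.33291, 1−cosθ=0.05704; R = I + sinθ·[k]× + (1−cosθ)·[k]×²:
    [+0.95093 +0.30681 +0.03993]
    [-0.29920 +0.94477 -0.13373]
    [-0.07876 +0.11522 +0.99021]
t = (0.0863, 0.0387, 0.5244) m
M0: Pc = R·M0+t = (+0.00611, +0.19357, +0.54855); u = 432.5·(+0.00611)/0.54855 + 332.4 = 337.2143, v = 528.6·(+0.19357)/0.54855 + 232.8 = 419.3345
M1: Pc = R·M1+t = (+0.24289, +0.11907, +0.52894); u = 432.5·(+0.24289)/0.52894 + 332.4 = 531.0035, v = 528.6·(+0.11907)/0.52894 + 232.8 = 351.7969
M2: Pc = R·M2+t = (+0.16649, -0.11617, +0.50025); u = 432.5·(+0.16649)/0.50025 + 332.4 = 476.3454, v = 528.6·(-0.11617)/0.50025 + 232.8 = 110.0413
M3: Pc = R·M3+t = (-0.07029, -0.04167, +0.51986); u = 432.5·(-0.07029)/0.51986 + 332.4 = 273.9230, v = 528.6·(-0.04167)/0.51986 + 232.8 = 190.4259

c0=(337.21, 419.33) c1=(531.00, 351.80) c2=(476.35, 110.04) c3=(273.92, 190.43)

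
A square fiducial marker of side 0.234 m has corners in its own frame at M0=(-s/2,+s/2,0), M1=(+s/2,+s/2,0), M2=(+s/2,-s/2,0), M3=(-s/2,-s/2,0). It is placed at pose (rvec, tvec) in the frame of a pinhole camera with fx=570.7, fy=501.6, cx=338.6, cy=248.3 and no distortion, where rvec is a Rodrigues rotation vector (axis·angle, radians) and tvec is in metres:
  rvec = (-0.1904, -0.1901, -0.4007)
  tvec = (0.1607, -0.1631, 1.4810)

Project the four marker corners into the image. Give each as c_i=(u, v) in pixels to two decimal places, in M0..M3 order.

c0=(379.13, 243.28) c1=(458.73, 214.50) c2=(420.72, 145.66) c3=(341.63, 171.37)

Intrinsics K: fx=570.7, fy=501.6, cx=338.6, cy=248.3
Marker side s = 0.234 m; corners in marker frame (Z=0):
  M0 = (-0.1170, +0.1170, 0)
  M1 = (+0.1170, +0.1170, 0)
  M2 = (+0.1170, -0.1170, 0)
  M3 = (-0.1170, -0.1170, 0)
rvec = (-0.1904, -0.1901, -0.4007), |rvec| = θ = 0.48265 rad = 27.654°
Rodrigues: sinθ=0.46413, 1−cosθ=0.11423; R = I + sinθ·[k]× + (1−cosθ)·[k]×²:
    [+0.90355 +0.40307 -0.14539]
    [-0.36757 +0.90349 +0.22045]
    [+0.22022 -0.14574 +0.96450]
t = (0.1607, -0.1631, 1.4810) m
M0: Pc = R·M0+t = (+0.10214, -0.01439, +1.43818); u = 570.7·(+0.10214)/1.43818 + 338.6 = 379.1330, v = 501.6·(-0.01439)/1.43818 + 248.3 = 243.2827
M1: Pc = R·M1+t = (+0.31357, -0.10040, +1.48971); u = 570.7·(+0.31357)/1.48971 + 338.6 = 458.7283, v = 501.6·(-0.10040)/1.48971 + 248.3 = 214.4951
M2: Pc = R·M2+t = (+0.21926, -0.31181, +1.52382); u = 570.7·(+0.21926)/1.52382 + 338.6 = 420.7155, v = 501.6·(-0.31181)/1.52382 + 248.3 = 145.6590
M3: Pc = R·M3+t = (+0.00783, -0.22580, +1.47229); u = 570.7·(+0.00783)/1.47229 + 338.6 = 341.6335, v = 501.6·(-0.22580)/1.47229 + 248.3 = 171.3705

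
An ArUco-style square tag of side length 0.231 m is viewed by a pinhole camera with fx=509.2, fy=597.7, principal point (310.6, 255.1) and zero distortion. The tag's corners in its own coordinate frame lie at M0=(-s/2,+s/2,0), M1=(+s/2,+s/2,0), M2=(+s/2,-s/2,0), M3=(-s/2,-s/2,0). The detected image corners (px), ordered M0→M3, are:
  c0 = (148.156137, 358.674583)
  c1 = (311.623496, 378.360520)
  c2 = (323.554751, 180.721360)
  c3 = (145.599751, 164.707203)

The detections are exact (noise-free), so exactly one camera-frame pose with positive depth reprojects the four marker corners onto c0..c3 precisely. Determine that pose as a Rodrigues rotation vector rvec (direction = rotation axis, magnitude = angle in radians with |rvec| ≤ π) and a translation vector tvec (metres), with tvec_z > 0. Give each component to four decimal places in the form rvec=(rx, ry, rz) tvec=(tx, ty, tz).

rvec=(0.2465, 0.0879, 0.0761) tvec=(-0.1059, 0.0221, 0.6774)

Intrinsics K: fx=509.2, fy=597.7, cx=310.6, cy=255.1
Marker side s = 0.231 m; corners in marker frame (Z=0):
  M0 = (-0.1155, +0.1155, 0)
  M1 = (+0.1155, +0.1155, 0)
  M2 = (+0.1155, -0.1155, 0)
  M3 = (-0.1155, -0.1155, 0)
Detected image corners:
  c0 = (148.156137, 358.674583) px
  c1 = (311.623496, 378.360520) px
  c2 = (323.554751, 180.721360) px
  c3 = (145.599751, 164.707203) px
Planar DLT: solve 8×8 A·h = b for H (H[2,2]=1):
  H  [+711.12613 +64.71254 +231.00726]
  H  [+46.65288 +946.09901 +274.61677]
  H  [-0.11439 +0.36425 +1.00000]
B = K⁻¹H; ‖b₁‖=1.476245, ‖b₂‖=1.476245; λ = 2/(‖b₁‖+‖b₂‖) = 0.677395, sign → tz>0 ⇒ λ=+0.677395
r₁ = λ·B[:,0] = (+0.99328,+0.08594,-0.07748); r₂ = λ·B[:,1] = (-0.06442,+0.96694,+0.24674)
r₃ = r₁×r₂ = (+0.09613,-0.24009,+0.96598); SVD([r₁ r₂ r₃]) → R = UVᵀ:
  R  [+0.99328 -0.06442 +0.09613]
  R  [+0.08594 +0.96694 -0.24009]
  R  [-0.07748 +0.24674 +0.96598]
t = (-0.10588, +0.02212, +0.67739) m
tr R = 2.926201; θ = arccos((tr R − 1)/2) = 0.272503 rad = 15.613°
axis k = ((R−Rᵀ)₃₂, (R−Rᵀ)₁₃, (R−Rᵀ)₂₁) / (2 sinθ) = (+0.904406, +0.322527, +0.279332)
rvec = θ·k = (+0.246453, +0.087889, +0.076119)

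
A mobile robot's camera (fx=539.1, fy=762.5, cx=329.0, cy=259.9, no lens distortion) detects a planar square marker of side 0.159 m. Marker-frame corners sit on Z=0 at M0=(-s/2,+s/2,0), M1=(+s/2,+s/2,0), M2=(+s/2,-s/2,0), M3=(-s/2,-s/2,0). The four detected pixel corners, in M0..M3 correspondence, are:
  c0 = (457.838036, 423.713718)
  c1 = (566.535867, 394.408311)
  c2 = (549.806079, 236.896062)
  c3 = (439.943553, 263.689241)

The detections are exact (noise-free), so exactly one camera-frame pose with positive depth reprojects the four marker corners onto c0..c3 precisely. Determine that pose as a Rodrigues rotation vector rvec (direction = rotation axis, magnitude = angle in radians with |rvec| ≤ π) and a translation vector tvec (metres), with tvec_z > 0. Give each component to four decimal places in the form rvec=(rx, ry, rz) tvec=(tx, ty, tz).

rvec=(0.0306, -0.0843, -0.1659) tvec=(0.2436, 0.0688, 0.7502)

Intrinsics K: fx=539.1, fy=762.5, cx=329.0, cy=259.9
Marker side s = 0.159 m; corners in marker frame (Z=0):
  M0 = (-0.0795, +0.0795, 0)
  M1 = (+0.0795, +0.0795, 0)
  M2 = (+0.0795, -0.0795, 0)
  M3 = (-0.0795, -0.0795, 0)
Detected image corners:
  c0 = (457.838036, 423.713718) px
  c1 = (566.535867, 394.408311) px
  c2 = (549.806079, 236.896062) px
  c3 = (439.943553, 263.689241) px
Planar DLT: solve 8×8 A·h = b for H (H[2,2]=1):
  H  [+741.82844 +133.96064 +504.03576]
  H  [-140.72890 +1014.91594 +329.87078]
  H  [+0.10833 +0.04987 +1.00000]
B = K⁻¹H; ‖b₁‖=1.332942, ‖b₂‖=1.332942; λ = 2/(‖b₁‖+‖b₂‖) = 0.750220, sign → tz>0 ⇒ λ=+0.750220
r₁ = λ·B[:,0] = (+0.98274,-0.16616,+0.08127); r₂ = λ·B[:,1] = (+0.16359,+0.98582,+0.03741)
r₃ = r₁×r₂ = (-0.08633,-0.02347,+0.99599); SVD([r₁ r₂ r₃]) → R = UVᵀ:
  R  [+0.98274 +0.16359 -0.08633]
  R  [-0.16616 +0.98582 -0.02347]
  R  [+0.08127 +0.03741 +0.99599]
t = (+0.24358, +0.06884, +0.75022) m
tr R = 2.964552; θ = arccos((tr R − 1)/2) = 0.188555 rad = 10.803°
axis k = ((R−Rᵀ)₃₂, (R−Rᵀ)₁₃, (R−Rᵀ)₂₁) / (2 sinθ) = (+0.162414, -0.447085, -0.879623)
rvec = θ·k = (+0.030624, -0.084300, -0.165857)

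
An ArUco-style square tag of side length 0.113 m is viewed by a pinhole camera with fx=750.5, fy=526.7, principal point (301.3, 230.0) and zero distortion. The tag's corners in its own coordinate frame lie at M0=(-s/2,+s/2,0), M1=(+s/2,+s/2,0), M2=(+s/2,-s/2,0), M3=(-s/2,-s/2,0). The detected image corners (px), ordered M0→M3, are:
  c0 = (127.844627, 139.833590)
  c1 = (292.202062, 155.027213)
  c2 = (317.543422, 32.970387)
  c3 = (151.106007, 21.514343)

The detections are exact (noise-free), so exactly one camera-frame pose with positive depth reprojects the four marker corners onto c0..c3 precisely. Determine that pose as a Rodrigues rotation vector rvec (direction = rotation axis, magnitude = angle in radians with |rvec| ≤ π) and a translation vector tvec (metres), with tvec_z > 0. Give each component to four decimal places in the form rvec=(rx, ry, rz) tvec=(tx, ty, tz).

rvec=(0.0241, 0.1427, 0.1480) tvec=(-0.0530, -0.1338, 0.4944)

Intrinsics K: fx=750.5, fy=526.7, cx=301.3, cy=230.0
Marker side s = 0.113 m; corners in marker frame (Z=0):
  M0 = (-0.0565, +0.0565, 0)
  M1 = (+0.0565, +0.0565, 0)
  M2 = (+0.0565, -0.0565, 0)
  M3 = (-0.0565, -0.0565, 0)
Detected image corners:
  c0 = (127.844627, 139.833590) px
  c1 = (292.202062, 155.027213) px
  c2 = (317.543422, 32.970387) px
  c3 = (151.106007, 21.514343) px
Planar DLT: solve 8×8 A·h = b for H (H[2,2]=1):
  H  [+1400.79787 -199.41956 +220.80418]
  H  [+93.27386 +1069.43555 +87.46660]
  H  [-0.28293 +0.06972 +1.00000]
B = K⁻¹H; ‖b₁‖=2.022653, ‖b₂‖=2.022653; λ = 2/(‖b₁‖+‖b₂‖) = 0.494400, sign → tz>0 ⇒ λ=+0.494400
r₁ = λ·B[:,0] = (+0.97895,+0.14864,-0.13988); r₂ = λ·B[:,1] = (-0.14521,+0.98880,+0.03447)
r₃ = r₁×r₂ = (+0.14344,-0.01343,+0.98957); SVD([r₁ r₂ r₃]) → R = UVᵀ:
  R  [+0.97895 -0.14521 +0.14344]
  R  [+0.14864 +0.98880 -0.01343]
  R  [-0.13988 +0.03447 +0.98957]
t = (-0.05303, -0.13379, +0.49440) m
tr R = 2.957317; θ = arccos((tr R − 1)/2) = 0.206967 rad = 11.858°
axis k = ((R−Rᵀ)₃₂, (R−Rᵀ)₁₃, (R−Rᵀ)₂₁) / (2 sinθ) = (+0.116550, +0.689365, +0.714977)
rvec = θ·k = (+0.024122, +0.142676, +0.147977)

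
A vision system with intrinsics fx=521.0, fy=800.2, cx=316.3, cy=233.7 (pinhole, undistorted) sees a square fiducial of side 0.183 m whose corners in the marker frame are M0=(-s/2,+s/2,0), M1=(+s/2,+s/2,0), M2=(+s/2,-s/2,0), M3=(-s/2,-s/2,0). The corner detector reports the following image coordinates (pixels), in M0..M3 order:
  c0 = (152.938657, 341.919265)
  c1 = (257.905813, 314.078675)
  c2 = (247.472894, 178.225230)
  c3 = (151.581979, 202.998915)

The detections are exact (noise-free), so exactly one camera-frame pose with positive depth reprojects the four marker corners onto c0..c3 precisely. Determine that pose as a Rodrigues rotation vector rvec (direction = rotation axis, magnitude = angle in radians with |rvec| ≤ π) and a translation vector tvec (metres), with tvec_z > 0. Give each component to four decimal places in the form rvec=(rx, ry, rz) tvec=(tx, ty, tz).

rvec=(-0.4871, 0.0161, -0.1718) tvec=(-0.2060, 0.0265, 0.9428)

Intrinsics K: fx=521.0, fy=800.2, cx=316.3, cy=233.7
Marker side s = 0.183 m; corners in marker frame (Z=0):
  M0 = (-0.0915, +0.0915, 0)
  M1 = (+0.0915, +0.0915, 0)
  M2 = (+0.0915, -0.0915, 0)
  M3 = (-0.0915, -0.0915, 0)
Detected image corners:
  c0 = (152.938657, 341.919265) px
  c1 = (257.905813, 314.078675) px
  c2 = (247.472894, 178.225230) px
  c3 = (151.581979, 202.998915) px
Planar DLT: solve 8×8 A·h = b for H (H[2,2]=1):
  H  [+553.15865 -68.04105 +202.46581]
  H  [-136.34367 +622.25637 +256.15881]
  H  [+0.02712 -0.49544 +1.00000]
B = K⁻¹H; ‖b₁‖=1.060709, ‖b₂‖=1.060709; λ = 2/(‖b₁‖+‖b₂‖) = 0.942766, sign → tz>0 ⇒ λ=+0.942766
r₁ = λ·B[:,0] = (+0.98544,-0.16810,+0.02556); r₂ = λ·B[:,1] = (+0.16045,+0.86953,-0.46709)
r₃ = r₁×r₂ = (+0.05629,+0.46439,+0.88384); SVD([r₁ r₂ r₃]) → R = UVᵀ:
  R  [+0.98544 +0.16045 +0.05629]
  R  [-0.16810 +0.86953 +0.46439]
  R  [+0.02556 -0.46709 +0.88384]
t = (-0.20599, +0.02646, +0.94277) m
tr R = 2.738813; θ = arccos((tr R − 1)/2) = 0.516796 rad = 29.610°
axis k = ((R−Rᵀ)₃₂, (R−Rᵀ)₁₃, (R−Rᵀ)₂₁) / (2 sinθ) = (-0.942600, +0.031092, -0.332472)
rvec = θ·k = (-0.487132, +0.016068, -0.171820)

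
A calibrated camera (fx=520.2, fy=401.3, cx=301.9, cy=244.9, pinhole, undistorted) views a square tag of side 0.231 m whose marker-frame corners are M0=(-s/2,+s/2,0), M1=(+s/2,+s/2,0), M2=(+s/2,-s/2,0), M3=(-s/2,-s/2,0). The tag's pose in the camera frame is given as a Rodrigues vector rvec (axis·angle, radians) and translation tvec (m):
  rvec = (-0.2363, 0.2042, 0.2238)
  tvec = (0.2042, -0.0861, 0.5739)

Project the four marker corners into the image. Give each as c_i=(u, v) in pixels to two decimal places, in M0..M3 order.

c0=(361.48, 245.52) c1=(586.40, 280.00) c2=(613.38, 123.44) c3=(403.54, 104.68)

Intrinsics K: fx=520.2, fy=401.3, cx=301.9, cy=244.9
Marker side s = 0.231 m; corners in marker frame (Z=0):
  M0 = (-0.1155, +0.1155, 0)
  M1 = (+0.1155, +0.1155, 0)
  M2 = (+0.1155, -0.1155, 0)
  M3 = (-0.1155, -0.1155, 0)
rvec = (-0.2363, 0.2042, 0.2238), |rvec| = θ = 0.38422 rad = 22.014°
Rodrigues: sinθ=0.37483, 1−cosθ=0.07291; R = I + sinθ·[k]× + (1−cosθ)·[k]×²:
    [+0.95467 -0.24217 +0.17309]
    [+0.19450 +0.94769 +0.25310]
    [-0.22533 -0.20796 +0.95183]
t = (0.2042, -0.0861, 0.5739) m
M0: Pc = R·M0+t = (+0.06597, +0.00089, +0.57591); u = 520.2·(+0.06597)/0.57591 + 301.9 = 361.4848, v = 401.3·(+0.00089)/0.57591 + 244.9 = 245.5220
M1: Pc = R·M1+t = (+0.28649, +0.04582, +0.52386); u = 520.2·(+0.28649)/0.52386 + 301.9 = 586.3954, v = 401.3·(+0.04582)/0.52386 + 244.9 = 280.0027
M2: Pc = R·M2+t = (+0.34243, -0.17309, +0.57189); u = 520.2·(+0.34243)/0.57189 + 301.9 = 613.3818, v = 401.3·(-0.17309)/0.57189 + 244.9 = 123.4402
M3: Pc = R·M3+t = (+0.12191, -0.21802, +0.62394); u = 520.2·(+0.12191)/0.62394 + 301.9 = 403.5361, v = 401.3·(-0.21802)/0.62394 + 244.9 = 104.6752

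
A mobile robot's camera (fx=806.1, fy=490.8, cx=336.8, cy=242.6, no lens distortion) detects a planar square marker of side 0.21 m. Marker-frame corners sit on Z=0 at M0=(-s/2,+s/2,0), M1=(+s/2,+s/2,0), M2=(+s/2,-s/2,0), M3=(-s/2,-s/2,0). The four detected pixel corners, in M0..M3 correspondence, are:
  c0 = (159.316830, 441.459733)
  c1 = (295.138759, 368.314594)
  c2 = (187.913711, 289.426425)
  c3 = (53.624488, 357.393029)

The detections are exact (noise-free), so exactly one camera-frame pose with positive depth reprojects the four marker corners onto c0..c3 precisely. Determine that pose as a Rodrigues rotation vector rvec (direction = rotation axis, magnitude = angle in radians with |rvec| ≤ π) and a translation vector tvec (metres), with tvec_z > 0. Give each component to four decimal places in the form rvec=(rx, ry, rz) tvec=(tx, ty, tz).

rvec=(-0.2195, -0.0830, -0.7103) tvec=(-0.1989, 0.2415, 0.9856)

Intrinsics K: fx=806.1, fy=490.8, cx=336.8, cy=242.6
Marker side s = 0.21 m; corners in marker frame (Z=0):
  M0 = (-0.1050, +0.1050, 0)
  M1 = (+0.1050, +0.1050, 0)
  M2 = (+0.1050, -0.1050, 0)
  M3 = (-0.1050, -0.1050, 0)
Detected image corners:
  c0 = (159.316830, 441.459733) px
  c1 = (295.138759, 368.314594) px
  c2 = (187.913711, 289.426425) px
  c3 = (53.624488, 357.393029) px
Planar DLT: solve 8×8 A·h = b for H (H[2,2]=1):
  H  [+669.51371 +476.74512 +174.10466]
  H  [-280.38204 +324.46346 +362.84129]
  H  [+0.15206 -0.17391 +1.00000]
B = K⁻¹H; ‖b₁‖=1.014561, ‖b₂‖=1.014561; λ = 2/(‖b₁‖+‖b₂‖) = 0.985648, sign → tz>0 ⇒ λ=+0.985648
r₁ = λ·B[:,0] = (+0.75602,-0.63716,+0.14988); r₂ = λ·B[:,1] = (+0.65455,+0.73633,-0.17141)
r₃ = r₁×r₂ = (-0.00115,+0.22769,+0.97373); SVD([r₁ r₂ r₃]) → R = UVᵀ:
  R  [+0.75602 +0.65455 -0.00115]
  R  [-0.63716 +0.73633 +0.22769]
  R  [+0.14988 -0.17141 +0.97373]
t = (-0.19893, +0.24147, +0.98565) m
tr R = 2.466079; θ = arccos((tr R − 1)/2) = 0.748016 rad = 42.858°
axis k = ((R−Rᵀ)₃₂, (R−Rᵀ)₁₃, (R−Rᵀ)₂₁) / (2 sinθ) = (-0.293377, -0.111017, -0.949529)
rvec = θ·k = (-0.219451, -0.083043, -0.710263)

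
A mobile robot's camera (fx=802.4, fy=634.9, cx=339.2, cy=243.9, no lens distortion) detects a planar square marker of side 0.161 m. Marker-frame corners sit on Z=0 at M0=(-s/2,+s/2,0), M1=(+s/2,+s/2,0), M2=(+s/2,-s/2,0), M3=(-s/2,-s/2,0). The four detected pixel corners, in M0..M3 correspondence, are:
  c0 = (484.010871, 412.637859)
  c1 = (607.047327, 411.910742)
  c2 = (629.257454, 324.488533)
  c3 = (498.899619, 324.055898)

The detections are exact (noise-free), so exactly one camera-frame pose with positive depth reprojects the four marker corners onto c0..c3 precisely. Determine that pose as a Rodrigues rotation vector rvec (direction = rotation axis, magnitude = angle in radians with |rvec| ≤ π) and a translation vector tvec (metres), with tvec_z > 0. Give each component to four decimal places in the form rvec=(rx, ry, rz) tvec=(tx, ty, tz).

Intrinsics K: fx=802.4, fy=634.9, cx=339.2, cy=243.9
Marker side s = 0.161 m; corners in marker frame (Z=0):
  M0 = (-0.0805, +0.0805, 0)
  M1 = (+0.0805, +0.0805, 0)
  M2 = (+0.0805, -0.0805, 0)
  M3 = (-0.0805, -0.0805, 0)
Detected image corners:
  c0 = (484.010871, 412.637859) px
  c1 = (607.047327, 411.910742) px
  c2 = (629.257454, 324.488533) px
  c3 = (498.899619, 324.055898) px
Planar DLT: solve 8×8 A·h = b for H (H[2,2]=1):
  H  [+832.01770 +90.46581 +554.94742]
  H  [+29.35158 +683.20124 +369.58687]
  H  [+0.08248 +0.37100 +1.00000]
B = K⁻¹H; ‖b₁‖=1.005540, ‖b₂‖=1.005540; λ = 2/(‖b₁‖+‖b₂‖) = 0.994491, sign → tz>0 ⇒ λ=+0.994491
r₁ = λ·B[:,0] = (+0.99653,+0.01447,+0.08202); r₂ = λ·B[:,1] = (-0.04385,+0.92841,+0.36895)
r₃ = r₁×r₂ = (-0.07081,-0.37127,+0.92582); SVD([r₁ r₂ r₃]) → R = UVᵀ:
  R  [+0.99653 -0.04385 -0.07081]
  R  [+0.01447 +0.92841 -0.37127]
  R  [+0.08202 +0.36895 +0.92582]
t = (+0.26740, +0.19687, +0.99449) m
tr R = 2.850761; θ = arccos((tr R − 1)/2) = 0.388759 rad = 22.274°
axis k = ((R−Rᵀ)₃₂, (R−Rᵀ)₁₃, (R−Rᵀ)₂₁) / (2 sinθ) = (+0.976441, -0.201607, +0.076921)
rvec = θ·k = (+0.379600, -0.078376, +0.029904)

rvec=(0.3796, -0.0784, 0.0299) tvec=(0.2674, 0.1969, 0.9945)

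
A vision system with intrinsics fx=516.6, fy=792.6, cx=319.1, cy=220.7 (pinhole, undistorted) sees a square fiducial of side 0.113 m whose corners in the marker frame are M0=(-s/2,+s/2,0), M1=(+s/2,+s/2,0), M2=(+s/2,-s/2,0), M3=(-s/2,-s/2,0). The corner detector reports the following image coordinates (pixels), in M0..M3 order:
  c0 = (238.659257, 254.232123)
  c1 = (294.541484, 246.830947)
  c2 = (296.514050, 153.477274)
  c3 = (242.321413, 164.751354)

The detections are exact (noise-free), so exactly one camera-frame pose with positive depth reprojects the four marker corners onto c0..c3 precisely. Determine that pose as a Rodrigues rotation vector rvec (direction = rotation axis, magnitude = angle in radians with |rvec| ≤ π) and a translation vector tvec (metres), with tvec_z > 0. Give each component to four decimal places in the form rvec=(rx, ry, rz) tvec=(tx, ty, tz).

Intrinsics K: fx=516.6, fy=792.6, cx=319.1, cy=220.7
Marker side s = 0.113 m; corners in marker frame (Z=0):
  M0 = (-0.0565, +0.0565, 0)
  M1 = (+0.0565, +0.0565, 0)
  M2 = (+0.0565, -0.0565, 0)
  M3 = (-0.0565, -0.0565, 0)
Detected image corners:
  c0 = (238.659257, 254.232123) px
  c1 = (294.541484, 246.830947) px
  c2 = (296.514050, 153.477274) px
  c3 = (242.321413, 164.751354) px
Planar DLT: solve 8×8 A·h = b for H (H[2,2]=1):
  H  [+378.44907 -103.46721 +267.40297]
  H  [-165.82492 +748.72135 +204.17459]
  H  [-0.40478 -0.29239 +1.00000]
B = K⁻¹H; ‖b₁‖=1.067086, ‖b₂‖=1.067086; λ = 2/(‖b₁‖+‖b₂‖) = 0.937132, sign → tz>0 ⇒ λ=+0.937132
r₁ = λ·B[:,0] = (+0.92083,-0.09044,-0.37933); r₂ = λ·B[:,1] = (-0.01844,+0.96155,-0.27401)
r₃ = r₁×r₂ = (+0.38953,+0.25931,+0.88376); SVD([r₁ r₂ r₃]) → R = UVᵀ:
  R  [+0.92083 -0.01844 +0.38953]
  R  [-0.09044 +0.96155 +0.25931]
  R  [-0.37933 -0.27401 +0.88376]
t = (-0.09378, -0.01954, +0.93713) m
tr R = 2.766138; θ = arccos((tr R − 1)/2) = 0.488434 rad = 27.985°
axis k = ((R−Rᵀ)₃₂, (R−Rᵀ)₁₃, (R−Rᵀ)₂₁) / (2 sinθ) = (-0.568278, +0.819252, -0.076718)
rvec = θ·k = (-0.277566, +0.400151, -0.037472)

rvec=(-0.2776, 0.4002, -0.0375) tvec=(-0.0938, -0.0195, 0.9371)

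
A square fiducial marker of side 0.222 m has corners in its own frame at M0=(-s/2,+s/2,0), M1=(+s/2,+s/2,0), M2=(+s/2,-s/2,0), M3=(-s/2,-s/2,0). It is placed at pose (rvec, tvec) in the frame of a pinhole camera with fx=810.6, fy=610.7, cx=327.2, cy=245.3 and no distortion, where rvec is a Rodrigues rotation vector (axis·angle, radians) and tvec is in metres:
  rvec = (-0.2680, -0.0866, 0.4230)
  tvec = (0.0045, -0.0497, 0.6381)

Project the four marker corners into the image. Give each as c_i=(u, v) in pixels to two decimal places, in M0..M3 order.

c0=(139.40, 246.78) c1=(409.07, 339.20) c2=(507.12, 153.59) c3=(263.04, 67.93)

Intrinsics K: fx=810.6, fy=610.7, cx=327.2, cy=245.3
Marker side s = 0.222 m; corners in marker frame (Z=0):
  M0 = (-0.1110, +0.1110, 0)
  M1 = (+0.1110, +0.1110, 0)
  M2 = (+0.1110, -0.1110, 0)
  M3 = (-0.1110, -0.1110, 0)
rvec = (-0.2680, -0.0866, 0.4230), |rvec| = θ = 0.50819 rad = 29.117°
Rodrigues: sinθ=0.48659, 1−cosθ=0.12637; R = I + sinθ·[k]× + (1−cosθ)·[k]×²:
    [+0.90877 -0.39367 -0.13839]
    [+0.41638 +0.87730 +0.23869]
    [+0.02745 -0.27454 +0.96118]
t = (0.0045, -0.0497, 0.6381) m
M0: Pc = R·M0+t = (-0.14007, +0.00146, +0.60458); u = 810.6·(-0.14007)/0.60458 + 327.2 = 139.3970, v = 610.7·(+0.00146)/0.60458 + 245.3 = 246.7764
M1: Pc = R·M1+t = (+0.06168, +0.09390, +0.61067); u = 810.6·(+0.06168)/0.61067 + 327.2 = 409.0688, v = 610.7·(+0.09390)/0.61067 + 245.3 = 339.2029
M2: Pc = R·M2+t = (+0.14907, -0.10086, +0.67162); u = 810.6·(+0.14907)/0.67162 + 327.2 = 507.1190, v = 610.7·(-0.10086)/0.67162 + 245.3 = 153.5872
M3: Pc = R·M3+t = (-0.05268, -0.19330, +0.66553); u = 810.6·(-0.05268)/0.66553 + 327.2 = 263.0408, v = 610.7·(-0.19330)/0.66553 + 245.3 = 67.9255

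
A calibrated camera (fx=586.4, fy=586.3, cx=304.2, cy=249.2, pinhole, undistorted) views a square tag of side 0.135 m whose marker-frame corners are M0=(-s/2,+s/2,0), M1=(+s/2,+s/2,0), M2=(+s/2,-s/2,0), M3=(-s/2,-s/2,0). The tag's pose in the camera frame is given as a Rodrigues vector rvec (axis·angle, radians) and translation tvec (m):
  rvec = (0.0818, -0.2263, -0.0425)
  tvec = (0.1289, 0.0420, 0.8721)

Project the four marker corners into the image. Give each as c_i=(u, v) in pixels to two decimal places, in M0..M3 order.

c0=(348.64, 325.76) c1=(433.47, 318.64) c2=(432.22, 230.12) c3=(346.19, 234.22)

Intrinsics K: fx=586.4, fy=586.3, cx=304.2, cy=249.2
Marker side s = 0.135 m; corners in marker frame (Z=0):
  M0 = (-0.0675, +0.0675, 0)
  M1 = (+0.0675, +0.0675, 0)
  M2 = (+0.0675, -0.0675, 0)
  M3 = (-0.0675, -0.0675, 0)
rvec = (0.0818, -0.2263, -0.0425), |rvec| = θ = 0.24435 rad = 14.000°
Rodrigues: sinθ=0.24193, 1−cosθ=0.02971; R = I + sinθ·[k]× + (1−cosθ)·[k]×²:
    [+0.97362 +0.03287 -0.22578]
    [-0.05129 +0.99577 -0.07620]
    [+0.22233 +0.08577 +0.97119]
t = (0.1289, 0.0420, 0.8721) m
M0: Pc = R·M0+t = (+0.06540, +0.11268, +0.86288); u = 586.4·(+0.06540)/0.86288 + 304.2 = 348.6441, v = 586.3·(+0.11268)/0.86288 + 249.2 = 325.7600
M1: Pc = R·M1+t = (+0.19684, +0.10575, +0.89290); u = 586.4·(+0.19684)/0.89290 + 304.2 = 433.4713, v = 586.3·(+0.10575)/0.89290 + 249.2 = 318.6401
M2: Pc = R·M2+t = (+0.19240, -0.02868, +0.88132); u = 586.4·(+0.19240)/0.88132 + 304.2 = 432.2173, v = 586.3·(-0.02868)/0.88132 + 249.2 = 230.1228
M3: Pc = R·M3+t = (+0.06096, -0.02175, +0.85130); u = 586.4·(+0.06096)/0.85130 + 304.2 = 346.1921, v = 586.3·(-0.02175)/0.85130 + 249.2 = 234.2187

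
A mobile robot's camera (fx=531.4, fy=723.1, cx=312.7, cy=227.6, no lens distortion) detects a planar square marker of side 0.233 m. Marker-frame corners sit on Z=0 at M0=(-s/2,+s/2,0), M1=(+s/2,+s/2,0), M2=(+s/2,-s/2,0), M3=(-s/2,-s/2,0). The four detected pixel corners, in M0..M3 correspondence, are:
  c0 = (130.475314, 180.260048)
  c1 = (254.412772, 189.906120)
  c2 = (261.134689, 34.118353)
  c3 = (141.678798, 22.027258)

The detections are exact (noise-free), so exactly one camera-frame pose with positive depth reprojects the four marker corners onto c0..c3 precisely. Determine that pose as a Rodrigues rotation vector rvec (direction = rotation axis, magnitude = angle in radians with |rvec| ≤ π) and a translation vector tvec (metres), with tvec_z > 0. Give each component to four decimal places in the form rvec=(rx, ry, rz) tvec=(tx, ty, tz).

rvec=(-0.1559, -0.0839, 0.0470) tvec=(-0.2233, -0.1744, 1.0307)

Intrinsics K: fx=531.4, fy=723.1, cx=312.7, cy=227.6
Marker side s = 0.233 m; corners in marker frame (Z=0):
  M0 = (-0.1165, +0.1165, 0)
  M1 = (+0.1165, +0.1165, 0)
  M2 = (+0.1165, -0.1165, 0)
  M3 = (-0.1165, -0.1165, 0)
Detected image corners:
  c0 = (130.475314, 180.260048) px
  c1 = (254.412772, 189.906120) px
  c2 = (261.134689, 34.118353) px
  c3 = (141.678798, 22.027258) px
Planar DLT: solve 8×8 A·h = b for H (H[2,2]=1):
  H  [+537.37078 -68.38169 +197.55347]
  H  [+54.98644 +657.57926 +105.23355]
  H  [+0.07738 -0.15235 +1.00000]
B = K⁻¹H; ‖b₁‖=0.970175, ‖b₂‖=0.970175; λ = 2/(‖b₁‖+‖b₂‖) = 1.030742, sign → tz>0 ⇒ λ=+1.030742
r₁ = λ·B[:,0] = (+0.99539,+0.05328,+0.07976); r₂ = λ·B[:,1] = (-0.04023,+0.98677,-0.15703)
r₃ = r₁×r₂ = (-0.08707,+0.15310,+0.98437); SVD([r₁ r₂ r₃]) → R = UVᵀ:
  R  [+0.99539 -0.04023 -0.08707]
  R  [+0.05328 +0.98677 +0.15310]
  R  [+0.07976 -0.15703 +0.98437]
t = (-0.22335, -0.17443, +1.03074) m
tr R = 2.966530; θ = arccos((tr R − 1)/2) = 0.183205 rad = 10.497°
axis k = ((R−Rᵀ)₃₂, (R−Rᵀ)₁₃, (R−Rᵀ)₂₁) / (2 sinθ) = (-0.851175, -0.457866, +0.256632)
rvec = θ·k = (-0.155939, -0.083883, +0.047016)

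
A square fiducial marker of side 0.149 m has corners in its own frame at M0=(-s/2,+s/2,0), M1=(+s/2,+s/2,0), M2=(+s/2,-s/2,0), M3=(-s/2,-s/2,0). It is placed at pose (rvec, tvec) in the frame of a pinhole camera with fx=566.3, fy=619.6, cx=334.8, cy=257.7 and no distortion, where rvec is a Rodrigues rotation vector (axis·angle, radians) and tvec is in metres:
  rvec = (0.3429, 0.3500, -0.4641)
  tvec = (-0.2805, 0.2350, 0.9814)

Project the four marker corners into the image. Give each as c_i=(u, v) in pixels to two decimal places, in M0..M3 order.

c0=(166.09, 453.54) c1=(228.59, 430.18) c2=(180.49, 353.74) c3=(118.64, 382.53)

Intrinsics K: fx=566.3, fy=619.6, cx=334.8, cy=257.7
Marker side s = 0.149 m; corners in marker frame (Z=0):
  M0 = (-0.0745, +0.0745, 0)
  M1 = (+0.0745, +0.0745, 0)
  M2 = (+0.0745, -0.0745, 0)
  M3 = (-0.0745, -0.0745, 0)
rvec = (0.3429, 0.3500, -0.4641), |rvec| = θ = 0.67488 rad = 38.668°
Rodrigues: sinθ=0.62481, 1−cosθ=0.21922; R = I + sinθ·[k]× + (1−cosθ)·[k]×²:
    [+0.83737 +0.48743 +0.24743]
    [-0.37190 +0.83974 -0.39564]
    [-0.40062 +0.23928 +0.88445]
t = (-0.2805, 0.2350, 0.9814) m
M0: Pc = R·M0+t = (-0.30657, +0.32527, +1.02907); u = 566.3·(-0.30657)/1.02907 + 334.8 = 166.0937, v = 619.6·(+0.32527)/1.02907 + 257.7 = 453.5418
M1: Pc = R·M1+t = (-0.18180, +0.26985, +0.96938); u = 566.3·(-0.18180)/0.96938 + 334.8 = 228.5931, v = 619.6·(+0.26985)/0.96938 + 257.7 = 430.1831
M2: Pc = R·M2+t = (-0.25443, +0.14473, +0.93373); u = 566.3·(-0.25443)/0.93373 + 334.8 = 180.4903, v = 619.6·(+0.14473)/0.93373 + 257.7 = 353.7414
M3: Pc = R·M3+t = (-0.37920, +0.20015, +0.99342); u = 566.3·(-0.37920)/0.99342 + 334.8 = 118.6382, v = 619.6·(+0.20015)/0.99342 + 257.7 = 382.5317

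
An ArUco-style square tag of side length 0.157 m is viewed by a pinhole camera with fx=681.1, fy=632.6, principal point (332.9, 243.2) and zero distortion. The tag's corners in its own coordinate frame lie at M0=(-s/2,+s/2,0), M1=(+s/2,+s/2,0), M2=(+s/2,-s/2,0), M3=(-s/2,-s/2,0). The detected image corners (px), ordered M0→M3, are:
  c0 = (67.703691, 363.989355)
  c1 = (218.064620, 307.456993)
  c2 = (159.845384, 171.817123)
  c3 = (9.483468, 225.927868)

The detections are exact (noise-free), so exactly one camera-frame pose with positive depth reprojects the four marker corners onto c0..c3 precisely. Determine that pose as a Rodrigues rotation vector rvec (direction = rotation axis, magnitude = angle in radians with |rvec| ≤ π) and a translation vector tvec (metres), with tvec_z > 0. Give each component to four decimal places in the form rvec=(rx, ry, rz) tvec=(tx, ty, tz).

rvec=(-0.0377, -0.0600, -0.3833) tvec=(-0.2161, 0.0252, 0.6733)

Intrinsics K: fx=681.1, fy=632.6, cx=332.9, cy=243.2
Marker side s = 0.157 m; corners in marker frame (Z=0):
  M0 = (-0.0785, +0.0785, 0)
  M1 = (+0.0785, +0.0785, 0)
  M2 = (+0.0785, -0.0785, 0)
  M3 = (-0.0785, -0.0785, 0)
Detected image corners:
  c0 = (67.703691, 363.989355) px
  c1 = (218.064620, 307.456993) px
  c2 = (159.845384, 171.817123) px
  c3 = (9.483468, 225.927868) px
Planar DLT: solve 8×8 A·h = b for H (H[2,2]=1):
  H  [+968.80561 +366.53718 +114.26338]
  H  [-326.29034 +861.52469 +266.88370]
  H  [+0.09747 -0.03770 +1.00000]
B = K⁻¹H; ‖b₁‖=1.485127, ‖b₂‖=1.485127; λ = 2/(‖b₁‖+‖b₂‖) = 0.673343, sign → tz>0 ⇒ λ=+0.673343
r₁ = λ·B[:,0] = (+0.92569,-0.37254,+0.06563); r₂ = λ·B[:,1] = (+0.37477,+0.92677,-0.02538)
r₃ = r₁×r₂ = (-0.05137,+0.04809,+0.99752); SVD([r₁ r₂ r₃]) → R = UVᵀ:
  R  [+0.92569 +0.37477 -0.05137]
  R  [-0.37254 +0.92677 +0.04809]
  R  [+0.06563 -0.02538 +0.99752]
t = (-0.21615, +0.02521, +0.67334) m
tr R = 2.849985; θ = arccos((tr R − 1)/2) = 0.389780 rad = 22.333°
axis k = ((R−Rᵀ)₃₂, (R−Rᵀ)₁₃, (R−Rᵀ)₂₁) / (2 sinθ) = (-0.096685, -0.153951, -0.983337)
rvec = θ·k = (-0.037686, -0.060007, -0.383285)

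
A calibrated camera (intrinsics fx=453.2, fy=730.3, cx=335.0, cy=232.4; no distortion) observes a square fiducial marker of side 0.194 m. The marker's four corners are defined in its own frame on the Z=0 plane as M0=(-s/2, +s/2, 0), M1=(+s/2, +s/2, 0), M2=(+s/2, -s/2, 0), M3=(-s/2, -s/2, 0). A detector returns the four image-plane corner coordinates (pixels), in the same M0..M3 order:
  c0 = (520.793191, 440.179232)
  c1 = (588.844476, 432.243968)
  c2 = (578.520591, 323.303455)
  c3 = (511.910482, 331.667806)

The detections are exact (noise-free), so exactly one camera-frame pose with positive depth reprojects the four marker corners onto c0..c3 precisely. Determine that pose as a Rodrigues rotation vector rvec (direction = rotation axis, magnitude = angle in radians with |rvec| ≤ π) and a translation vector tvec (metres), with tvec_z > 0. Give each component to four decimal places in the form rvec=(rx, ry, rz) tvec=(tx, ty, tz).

rvec=(-0.1396, 0.0433, -0.0812) tvec=(0.6276, 0.2699, 1.3237)

Intrinsics K: fx=453.2, fy=730.3, cx=335.0, cy=232.4
Marker side s = 0.194 m; corners in marker frame (Z=0):
  M0 = (-0.0970, +0.0970, 0)
  M1 = (+0.0970, +0.0970, 0)
  M2 = (+0.0970, -0.0970, 0)
  M3 = (-0.0970, -0.0970, 0)
Detected image corners:
  c0 = (520.793191, 440.179232) px
  c1 = (588.844476, 432.243968) px
  c2 = (578.520591, 323.303455) px
  c3 = (511.910482, 331.667806) px
Planar DLT: solve 8×8 A·h = b for H (H[2,2]=1):
  H  [+331.45599 -8.97237 +549.87523]
  H  [-52.83098 +519.85177 +381.29929]
  H  [-0.02831 -0.10629 +1.00000]
B = K⁻¹H; ‖b₁‖=0.755486, ‖b₂‖=0.755486; λ = 2/(‖b₁‖+‖b₂‖) = 1.323651, sign → tz>0 ⇒ λ=+1.323651
r₁ = λ·B[:,0] = (+0.99578,-0.08383,-0.03747); r₂ = λ·B[:,1] = (+0.07780,+0.98699,-0.14070)
r₃ = r₁×r₂ = (+0.04878,+0.13719,+0.98934); SVD([r₁ r₂ r₃]) → R = UVᵀ:
  R  [+0.99578 +0.07780 +0.04878]
  R  [-0.08383 +0.98699 +0.13719]
  R  [-0.03747 -0.14070 +0.98934]
t = (+0.62758, +0.26988, +1.32365) m
tr R = 2.972110; θ = arccos((tr R − 1)/2) = 0.167197 rad = 9.580°
axis k = ((R−Rᵀ)₃₂, (R−Rᵀ)₁₃, (R−Rᵀ)₂₁) / (2 sinθ) = (-0.834889, +0.259144, -0.485598)
rvec = θ·k = (-0.139591, +0.043328, -0.081191)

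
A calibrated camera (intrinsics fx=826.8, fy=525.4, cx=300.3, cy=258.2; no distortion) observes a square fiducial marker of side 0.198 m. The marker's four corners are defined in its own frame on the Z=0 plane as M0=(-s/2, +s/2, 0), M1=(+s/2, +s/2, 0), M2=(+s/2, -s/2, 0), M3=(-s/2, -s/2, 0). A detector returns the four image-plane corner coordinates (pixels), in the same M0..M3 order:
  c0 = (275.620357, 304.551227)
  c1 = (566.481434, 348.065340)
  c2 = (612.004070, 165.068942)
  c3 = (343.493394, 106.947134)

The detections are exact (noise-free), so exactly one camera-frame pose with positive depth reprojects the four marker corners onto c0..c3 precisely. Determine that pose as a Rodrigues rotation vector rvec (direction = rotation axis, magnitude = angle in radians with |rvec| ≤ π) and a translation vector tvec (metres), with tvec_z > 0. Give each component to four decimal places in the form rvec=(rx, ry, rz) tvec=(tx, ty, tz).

rvec=(-0.1339, -0.2678, 0.2321) tvec=(0.0991, -0.0287, 0.5237)

Intrinsics K: fx=826.8, fy=525.4, cx=300.3, cy=258.2
Marker side s = 0.198 m; corners in marker frame (Z=0):
  M0 = (-0.0990, +0.0990, 0)
  M1 = (+0.0990, +0.0990, 0)
  M2 = (+0.0990, -0.0990, 0)
  M3 = (-0.0990, -0.0990, 0)
Detected image corners:
  c0 = (275.620357, 304.551227) px
  c1 = (566.481434, 348.065340) px
  c2 = (612.004070, 165.068942) px
  c3 = (343.493394, 106.947134) px
Planar DLT: solve 8×8 A·h = b for H (H[2,2]=1):
  H  [+1622.05755 -422.28401 +456.77224]
  H  [+366.43049 +888.12591 +229.43618]
  H  [+0.47002 -0.30832 +1.00000]
B = K⁻¹H; ‖b₁‖=1.909623, ‖b₂‖=1.909623; λ = 2/(‖b₁‖+‖b₂‖) = 0.523664, sign → tz>0 ⇒ λ=+0.523664
r₁ = λ·B[:,0] = (+0.93795,+0.24426,+0.24613); r₂ = λ·B[:,1] = (-0.20882,+0.96454,-0.16145)
r₃ = r₁×r₂ = (-0.27684,+0.10004,+0.95569); SVD([r₁ r₂ r₃]) → R = UVᵀ:
  R  [+0.93795 -0.20882 -0.27684]
  R  [+0.24426 +0.96454 +0.10004]
  R  [+0.24613 -0.16145 +0.95569]
t = (+0.09910, -0.02867, +0.52366) m
tr R = 2.858183; θ = arccos((tr R − 1)/2) = 0.378848 rad = 21.706°
axis k = ((R−Rᵀ)₃₂, (R−Rᵀ)₁₃, (R−Rᵀ)₂₁) / (2 sinθ) = (-0.353514, -0.707001, +0.612517)
rvec = θ·k = (-0.133928, -0.267846, +0.232051)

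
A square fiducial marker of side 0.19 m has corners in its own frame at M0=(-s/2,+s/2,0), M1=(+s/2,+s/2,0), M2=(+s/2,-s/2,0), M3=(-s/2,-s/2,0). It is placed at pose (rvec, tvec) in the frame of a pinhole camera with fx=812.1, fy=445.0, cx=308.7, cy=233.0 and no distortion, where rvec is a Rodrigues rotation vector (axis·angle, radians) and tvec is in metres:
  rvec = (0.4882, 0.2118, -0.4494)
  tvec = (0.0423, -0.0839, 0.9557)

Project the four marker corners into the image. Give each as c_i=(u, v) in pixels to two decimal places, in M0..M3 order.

Intrinsics K: fx=812.1, fy=445.0, cx=308.7, cy=233.0
Marker side s = 0.19 m; corners in marker frame (Z=0):
  M0 = (-0.0950, +0.0950, 0)
  M1 = (+0.0950, +0.0950, 0)
  M2 = (+0.0950, -0.0950, 0)
  M3 = (-0.0950, -0.0950, 0)
rvec = (0.4882, 0.2118, -0.4494), |rvec| = θ = 0.69653 rad = 39.908°
Rodrigues: sinθ=0.64156, 1−cosθ=0.23293; R = I + sinθ·[k]× + (1−cosθ)·[k]×²:
    [+0.88150 +0.46358 +0.08975]
    [-0.36429 +0.78861 -0.49537]
    [-0.30042 +0.40397 +0.86403]
t = (0.0423, -0.0839, 0.9557) m
M0: Pc = R·M0+t = (+0.00260, +0.02563, +1.02262); u = 812.1·(+0.00260)/1.02262 + 308.7 = 310.7626, v = 445.0·(+0.02563)/1.02262 + 233.0 = 244.1510
M1: Pc = R·M1+t = (+0.17008, -0.04359, +0.96554); u = 812.1·(+0.17008)/0.96554 + 308.7 = 451.7538, v = 445.0·(-0.04359)/0.96554 + 233.0 = 212.9102
M2: Pc = R·M2+t = (+0.08200, -0.19343, +0.88878); u = 812.1·(+0.08200)/0.88878 + 308.7 = 383.6276, v = 445.0·(-0.19343)/0.88878 + 233.0 = 136.1549
M3: Pc = R·M3+t = (-0.08548, -0.12421, +0.94586); u = 812.1·(-0.08548)/0.94586 + 308.7 = 235.3065, v = 445.0·(-0.12421)/0.94586 + 233.0 = 174.5628

c0=(310.76, 244.15) c1=(451.75, 212.91) c2=(383.63, 136.15) c3=(235.31, 174.56)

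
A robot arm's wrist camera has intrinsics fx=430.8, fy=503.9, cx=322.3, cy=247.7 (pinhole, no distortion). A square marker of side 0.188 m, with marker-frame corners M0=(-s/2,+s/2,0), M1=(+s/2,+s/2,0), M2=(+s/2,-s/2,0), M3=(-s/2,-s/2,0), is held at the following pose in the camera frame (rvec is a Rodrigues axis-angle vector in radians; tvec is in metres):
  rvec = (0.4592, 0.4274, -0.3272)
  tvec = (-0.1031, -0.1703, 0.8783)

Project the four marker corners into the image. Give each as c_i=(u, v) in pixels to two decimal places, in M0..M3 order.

Intrinsics K: fx=430.8, fy=503.9, cx=322.3, cy=247.7
Marker side s = 0.188 m; corners in marker frame (Z=0):
  M0 = (-0.0940, +0.0940, 0)
  M1 = (+0.0940, +0.0940, 0)
  M2 = (+0.0940, -0.0940, 0)
  M3 = (-0.0940, -0.0940, 0)
rvec = (0.4592, 0.4274, -0.3272), |rvec| = θ = 0.70753 rad = 40.538°
Rodrigues: sinθ=0.64996, 1−cosθ=0.24003; R = I + sinθ·[k]× + (1−cosθ)·[k]×²:
    [+0.86108 +0.39468 +0.32058]
    [-0.20647 +0.84756 -0.48889]
    [-0.46467 +0.35478 +0.81130]
t = (-0.1031, -0.1703, 0.8783) m
M0: Pc = R·M0+t = (-0.14694, -0.07122, +0.95533); u = 430.8·(-0.14694)/0.95533 + 322.3 = 256.0376, v = 503.9·(-0.07122)/0.95533 + 247.7 = 210.1335
M1: Pc = R·M1+t = (+0.01494, -0.11004, +0.86797); u = 430.8·(+0.01494)/0.86797 + 322.3 = 329.7158, v = 503.9·(-0.11004)/0.86797 + 247.7 = 183.8177
M2: Pc = R·M2+t = (-0.05926, -0.26938, +0.80127); u = 430.8·(-0.05926)/0.80127 + 322.3 = 290.4398, v = 503.9·(-0.26938)/0.80127 + 247.7 = 78.2943
M3: Pc = R·M3+t = (-0.22114, -0.23056, +0.88863); u = 430.8·(-0.22114)/0.88863 + 322.3 = 215.0925, v = 503.9·(-0.23056)/0.88863 + 247.7 = 116.9589

c0=(256.04, 210.13) c1=(329.72, 183.82) c2=(290.44, 78.29) c3=(215.09, 116.96)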